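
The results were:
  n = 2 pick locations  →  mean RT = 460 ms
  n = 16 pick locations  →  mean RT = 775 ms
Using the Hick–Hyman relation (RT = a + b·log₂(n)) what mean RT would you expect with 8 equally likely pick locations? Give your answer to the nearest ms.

RT is linear in log₂ n, so two points fix the line:
  b = (775 − 460) / (log₂ 16 − log₂ 2) = 315 / (4 − 1) = 105 ms/bit
  a = 460 − 105 × 1 = 355 ms
Then RT(8) = 355 + 105 × log₂ 8 = 355 + 105 × 3 ≈ 670.000 ms.

670 ms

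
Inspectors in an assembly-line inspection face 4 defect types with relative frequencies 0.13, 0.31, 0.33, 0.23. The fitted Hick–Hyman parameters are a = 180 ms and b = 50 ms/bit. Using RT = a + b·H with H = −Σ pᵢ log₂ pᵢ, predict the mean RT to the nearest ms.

276 ms

Entropy contributions −pᵢ log₂ pᵢ: 0.3826, 0.5238, 0.5278, 0.4877; sum H = 1.9219 bits.
RT = a + bH = 180 + 50·1.9219 = 276.10 ms.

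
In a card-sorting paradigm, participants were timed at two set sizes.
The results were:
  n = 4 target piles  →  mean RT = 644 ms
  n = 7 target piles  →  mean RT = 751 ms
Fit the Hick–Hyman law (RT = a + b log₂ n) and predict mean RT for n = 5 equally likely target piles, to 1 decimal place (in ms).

686.7 ms

Solve the two-equation system in a and b:
  b = (751 − 644) / (log₂ 7 − log₂ 4) = 107 / (2.8074 − 2) = 132.532 ms/bit
  a = 644 − 132.532 × 2 = 378.937 ms
Then RT(5) = 378.937 + 132.532 × log₂ 5 = 378.937 + 132.532 × 2.3219 ≈ 686.666 ms.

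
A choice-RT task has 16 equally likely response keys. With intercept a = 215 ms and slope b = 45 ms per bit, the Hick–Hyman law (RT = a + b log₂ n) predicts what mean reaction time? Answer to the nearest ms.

log₂(16) = 4 bits, so RT = 215 + 45 × 4 ≈ 395.000 ms.

395 ms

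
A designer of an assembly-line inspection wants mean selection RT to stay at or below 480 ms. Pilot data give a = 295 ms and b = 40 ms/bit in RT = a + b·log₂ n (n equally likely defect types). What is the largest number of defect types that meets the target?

Set 295 + 40·log₂ n ≤ 480 → log₂ n ≤ (480 − 295)/40 = 4.6250.
So n ≤ 2^4.6250 = 24.675; the largest integer n is 24.

24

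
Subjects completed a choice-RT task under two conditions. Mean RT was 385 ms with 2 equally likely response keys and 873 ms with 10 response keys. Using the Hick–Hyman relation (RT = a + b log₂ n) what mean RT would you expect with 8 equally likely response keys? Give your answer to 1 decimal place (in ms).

805.3 ms

With log₂ n on the abscissa the relation is linear; from the two conditions:
  b = (873 − 385) / (log₂ 10 − log₂ 2) = 488 / (3.3219 − 1) = 210.170 ms/bit
  a = 385 − 210.170 × 1 = 174.830 ms
Then RT(8) = 174.830 + 210.170 × log₂ 8 = 174.830 + 210.170 × 3 ≈ 805.340 ms.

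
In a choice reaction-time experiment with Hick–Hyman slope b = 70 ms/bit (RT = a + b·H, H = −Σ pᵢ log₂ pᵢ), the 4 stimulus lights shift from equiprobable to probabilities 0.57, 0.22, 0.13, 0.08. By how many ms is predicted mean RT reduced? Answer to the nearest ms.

27 ms

The RT saving is b·ΔH. Equiprobable H₀ = log₂(4) = 2.0000 bits; with the given probabilities H = 1.6170 bits.
b·(H₀ − H) = 70 × (2.0000 − 1.6170) = 26.81 ms.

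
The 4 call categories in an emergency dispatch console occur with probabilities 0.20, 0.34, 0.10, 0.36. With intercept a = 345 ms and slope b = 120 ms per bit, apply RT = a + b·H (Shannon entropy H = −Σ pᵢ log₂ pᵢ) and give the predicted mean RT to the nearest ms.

H = 0.20·log₂(1/0.20) + 0.34·log₂(1/0.34) + 0.10·log₂(1/0.10) + 0.36·log₂(1/0.36) = 1.8564 bits.
RT = 345 + 120 × 1.8564 = 567.76 ms.

568 ms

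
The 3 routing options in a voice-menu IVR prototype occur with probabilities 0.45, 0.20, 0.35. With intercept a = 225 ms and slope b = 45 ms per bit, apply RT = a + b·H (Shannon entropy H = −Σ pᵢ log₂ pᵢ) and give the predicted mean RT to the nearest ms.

Entropy contributions −pᵢ log₂ pᵢ: 0.5184, 0.4644, 0.5301; sum H = 1.5129 bits.
RT = a + bH = 225 + 45·1.5129 = 293.08 ms.

293 ms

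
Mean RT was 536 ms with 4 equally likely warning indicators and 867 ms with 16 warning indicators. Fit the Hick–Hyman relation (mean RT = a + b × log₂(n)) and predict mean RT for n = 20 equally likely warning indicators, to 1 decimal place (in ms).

Fit slope and intercept:
  b = (867 − 536) / (log₂ 16 − log₂ 4) = 331 / (4 − 2) = 165.500 ms/bit
  a = 536 − 165.500 × 2 = 205.000 ms
Then RT(20) = 205.000 + 165.500 × log₂ 20 = 205.000 + 165.500 × 4.3219 ≈ 920.279 ms.

920.3 ms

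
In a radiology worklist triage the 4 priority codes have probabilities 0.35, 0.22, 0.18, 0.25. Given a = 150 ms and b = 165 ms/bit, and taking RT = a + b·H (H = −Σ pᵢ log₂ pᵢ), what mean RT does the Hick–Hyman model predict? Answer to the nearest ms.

473 ms

Entropy contributions −pᵢ log₂ pᵢ: 0.5301, 0.4806, 0.4453, 0.5000; sum H = 1.9560 bits.
RT = a + bH = 150 + 165·1.9560 = 472.74 ms.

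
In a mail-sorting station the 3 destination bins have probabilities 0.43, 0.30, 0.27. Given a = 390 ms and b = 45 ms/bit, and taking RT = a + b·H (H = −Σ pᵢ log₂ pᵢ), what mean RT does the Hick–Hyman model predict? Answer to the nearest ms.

460 ms

Entropy contributions −pᵢ log₂ pᵢ: 0.5236, 0.5211, 0.5100; sum H = 1.5547 bits.
RT = a + bH = 390 + 45·1.5547 = 459.96 ms.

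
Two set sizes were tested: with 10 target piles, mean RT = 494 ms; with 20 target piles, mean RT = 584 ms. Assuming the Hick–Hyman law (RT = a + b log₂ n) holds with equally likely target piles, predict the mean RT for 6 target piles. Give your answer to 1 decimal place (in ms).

RT is linear in log₂ n, so two points fix the line:
  b = (584 − 494) / (log₂ 20 − log₂ 10) = 90 / (4.3219 − 3.3219) = 90.000 ms/bit
  a = 494 − 90.000 × 3.3219 = 195.026 ms
Then RT(6) = 195.026 + 90.000 × log₂ 6 = 195.026 + 90.000 × 2.5850 ≈ 427.673 ms.

427.7 ms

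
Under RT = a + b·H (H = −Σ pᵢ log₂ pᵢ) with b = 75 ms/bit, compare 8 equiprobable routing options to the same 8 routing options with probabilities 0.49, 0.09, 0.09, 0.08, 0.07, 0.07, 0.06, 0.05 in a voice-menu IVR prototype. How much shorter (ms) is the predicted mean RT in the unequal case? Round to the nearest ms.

The RT saving is b·ΔH. Equiprobable H₀ = log₂(8) = 3.0000 bits; with the given probabilities H = 2.4178 bits.
b·(H₀ − H) = 75 × (3.0000 − 2.4178) = 43.66 ms.

44 ms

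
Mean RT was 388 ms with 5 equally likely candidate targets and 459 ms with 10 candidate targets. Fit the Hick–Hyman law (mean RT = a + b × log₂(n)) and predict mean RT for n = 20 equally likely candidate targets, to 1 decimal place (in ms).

Fit slope and intercept:
  b = (459 − 388) / (log₂ 10 − log₂ 5) = 71 / (3.3219 − 2.3219) = 71.000 ms/bit
  a = 388 − 71.000 × 2.3219 = 223.143 ms
Then RT(20) = 223.143 + 71.000 × log₂ 20 = 223.143 + 71.000 × 4.3219 ≈ 530.000 ms.

530.0 ms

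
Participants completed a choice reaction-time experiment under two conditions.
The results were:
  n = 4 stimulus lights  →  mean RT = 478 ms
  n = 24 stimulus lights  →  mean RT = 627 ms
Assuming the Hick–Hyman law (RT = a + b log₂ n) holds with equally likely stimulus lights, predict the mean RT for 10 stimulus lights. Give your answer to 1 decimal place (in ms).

Fit slope and intercept:
  b = (627 − 478) / (log₂ 24 − log₂ 4) = 149 / (4.5850 − 2) = 57.641 ms/bit
  a = 478 − 57.641 × 2 = 362.718 ms
Then RT(10) = 362.718 + 57.641 × log₂ 10 = 362.718 + 57.641 × 3.3219 ≈ 554.197 ms.

554.2 ms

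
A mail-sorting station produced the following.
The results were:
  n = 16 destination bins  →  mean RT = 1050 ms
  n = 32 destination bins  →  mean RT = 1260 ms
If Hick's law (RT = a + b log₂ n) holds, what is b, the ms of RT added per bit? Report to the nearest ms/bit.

210 ms/bit

b = (RT₂ − RT₁)/(log₂ n₂ − log₂ n₁) = (1260 − 1050)/(5 − 4) = 210 ms/bit.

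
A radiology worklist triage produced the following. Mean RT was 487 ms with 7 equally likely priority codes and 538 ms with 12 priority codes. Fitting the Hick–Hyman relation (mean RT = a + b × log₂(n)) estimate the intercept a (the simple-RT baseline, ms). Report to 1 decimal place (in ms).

The slope on a log₂ axis is (538 − 487) / (3.5850 − 2.8074) = 65.586 ms/bit.
Intercept: a = 487 − 65.586·log₂(7) = 302.877 ms.

302.9 ms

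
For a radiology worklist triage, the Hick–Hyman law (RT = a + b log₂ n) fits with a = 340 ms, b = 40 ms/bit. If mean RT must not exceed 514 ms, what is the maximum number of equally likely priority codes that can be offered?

Set 340 + 40·log₂ n ≤ 514 → log₂ n ≤ (514 − 340)/40 = 4.3500.
So n ≤ 2^4.3500 = 20.393; the largest integer n is 20.

20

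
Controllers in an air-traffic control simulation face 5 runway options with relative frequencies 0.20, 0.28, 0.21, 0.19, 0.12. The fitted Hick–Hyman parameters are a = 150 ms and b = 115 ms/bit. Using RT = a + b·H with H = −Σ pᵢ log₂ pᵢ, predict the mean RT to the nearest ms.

411 ms

H = 0.20·log₂(1/0.20) + 0.28·log₂(1/0.28) + 0.21·log₂(1/0.21) + 0.19·log₂(1/0.19) + 0.12·log₂(1/0.12) = 2.2737 bits.
RT = 150 + 115 × 2.2737 = 411.48 ms.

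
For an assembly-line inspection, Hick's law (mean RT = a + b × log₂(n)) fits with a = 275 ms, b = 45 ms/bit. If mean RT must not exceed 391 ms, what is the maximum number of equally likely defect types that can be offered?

45·log₂ n ≤ 391 − 275 = 116, giving log₂ n ≤ 2.5778 and n ≤ 5.970. The largest whole number is 5.

5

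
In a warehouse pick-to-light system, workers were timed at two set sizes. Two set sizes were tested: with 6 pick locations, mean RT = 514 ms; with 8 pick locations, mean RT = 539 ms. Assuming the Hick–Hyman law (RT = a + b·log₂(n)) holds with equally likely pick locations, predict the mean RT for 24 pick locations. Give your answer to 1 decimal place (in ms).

Solve the two-equation system in a and b:
  b = (539 − 514) / (log₂ 8 − log₂ 6) = 25 / (3 − 2.5850) = 60.236 ms/bit
  a = 514 − 60.236 × 2.5850 = 358.293 ms
Then RT(24) = 358.293 + 60.236 × log₂ 24 = 358.293 + 60.236 × 4.5850 ≈ 634.471 ms.

634.5 ms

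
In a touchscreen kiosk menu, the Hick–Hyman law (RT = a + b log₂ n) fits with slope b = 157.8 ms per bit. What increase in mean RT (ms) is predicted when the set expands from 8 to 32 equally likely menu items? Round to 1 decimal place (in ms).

315.6 ms

ΔRT = (a + b log₂ n₂) − (a + b log₂ n₁) = b·(log₂ n₂ − log₂ n₁).
log₂(32) − log₂(8) = log₂(32/8) = log₂(4) = 2.
ΔRT = 157.8 × 2.0000 = 315.600 ms.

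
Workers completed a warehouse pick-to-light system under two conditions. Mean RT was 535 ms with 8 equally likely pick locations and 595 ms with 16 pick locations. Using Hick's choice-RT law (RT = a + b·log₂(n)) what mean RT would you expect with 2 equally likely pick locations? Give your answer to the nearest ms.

With log₂ n on the abscissa the relation is linear; from the two conditions:
  b = (595 − 535) / (log₂ 16 − log₂ 8) = 60 / (4 − 3) = 60 ms/bit
  a = 535 − 60 × 3 = 355 ms
Then RT(2) = 355 + 60 × log₂ 2 = 355 + 60 × 1 ≈ 415.000 ms.

415 ms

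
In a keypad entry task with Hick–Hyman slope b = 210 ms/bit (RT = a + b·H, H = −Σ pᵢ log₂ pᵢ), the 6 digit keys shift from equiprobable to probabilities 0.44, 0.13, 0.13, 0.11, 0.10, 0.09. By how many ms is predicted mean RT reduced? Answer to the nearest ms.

Equiprobable entropy H₀ = log₂ 6 = 2.5850 bits.
Skewed entropy H = −Σ pᵢ log₂ pᵢ = 2.2816 bits.
ΔRT = b·(H₀ − H) = 210 × 0.3034 = 63.71 ms.

64 ms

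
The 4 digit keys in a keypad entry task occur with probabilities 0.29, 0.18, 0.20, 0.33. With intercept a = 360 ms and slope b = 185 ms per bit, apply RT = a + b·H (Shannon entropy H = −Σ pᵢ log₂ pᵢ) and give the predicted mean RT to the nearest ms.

722 ms

H = 0.29·log₂(1/0.29) + 0.18·log₂(1/0.18) + 0.20·log₂(1/0.20) + 0.33·log₂(1/0.33) = 1.9554 bits.
RT = 360 + 185 × 1.9554 = 721.75 ms.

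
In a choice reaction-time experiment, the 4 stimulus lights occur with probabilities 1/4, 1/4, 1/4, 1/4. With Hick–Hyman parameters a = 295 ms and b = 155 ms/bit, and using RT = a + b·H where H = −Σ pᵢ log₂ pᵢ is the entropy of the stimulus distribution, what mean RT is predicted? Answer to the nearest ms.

Each term −pᵢ log₂ pᵢ: 0.25·2 + 0.25·2 + 0.25·2 + 0.25·2; summed, H = 2.000 bits.
Mean RT = a + bH = 295 + 155·2.000 = 605.00 ms.

605 ms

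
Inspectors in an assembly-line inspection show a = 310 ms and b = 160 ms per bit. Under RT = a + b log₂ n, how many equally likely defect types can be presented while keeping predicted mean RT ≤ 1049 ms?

160·log₂ n ≤ 1049 − 310 = 739, giving log₂ n ≤ 4.6188 and n ≤ 24.569. The largest whole number is 24.

24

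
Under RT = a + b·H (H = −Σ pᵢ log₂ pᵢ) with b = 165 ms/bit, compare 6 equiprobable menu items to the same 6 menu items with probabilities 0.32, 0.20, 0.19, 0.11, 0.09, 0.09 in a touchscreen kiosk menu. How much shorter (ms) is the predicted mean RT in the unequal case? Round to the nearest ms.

27 ms

The RT saving is b·ΔH. Equiprobable H₀ = log₂(6) = 2.5850 bits; with the given probabilities H = 2.4212 bits.
b·(H₀ − H) = 165 × (2.5850 − 2.4212) = 27.01 ms.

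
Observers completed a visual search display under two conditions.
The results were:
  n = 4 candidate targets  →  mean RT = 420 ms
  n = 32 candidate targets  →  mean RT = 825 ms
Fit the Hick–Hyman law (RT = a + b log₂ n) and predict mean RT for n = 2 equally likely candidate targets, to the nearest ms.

RT is linear in log₂ n, so two points fix the line:
  b = (825 − 420) / (log₂ 32 − log₂ 4) = 405 / (5 − 2) = 135 ms/bit
  a = 420 − 135 × 2 = 150 ms
Then RT(2) = 150 + 135 × log₂ 2 = 150 + 135 × 1 ≈ 285.000 ms.

285 ms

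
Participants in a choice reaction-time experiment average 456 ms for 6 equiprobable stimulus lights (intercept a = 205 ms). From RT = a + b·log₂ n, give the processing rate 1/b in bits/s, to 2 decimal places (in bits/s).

10.30 bits/s

Choice component = 456 − 205 = 251 ms over log₂(6) = 2.5850 bits.
b = 251 / 2.5850 = 97.100 ms/bit, so 1/b = 10.299 bits/s.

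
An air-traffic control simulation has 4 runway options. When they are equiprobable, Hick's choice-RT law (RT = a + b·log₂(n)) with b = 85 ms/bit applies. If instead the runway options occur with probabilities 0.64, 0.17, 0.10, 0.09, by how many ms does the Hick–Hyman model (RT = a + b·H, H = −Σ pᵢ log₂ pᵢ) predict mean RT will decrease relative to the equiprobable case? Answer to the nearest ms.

The RT saving is b·ΔH. Equiprobable H₀ = log₂(4) = 2.0000 bits; with the given probabilities H = 1.4915 bits.
b·(H₀ − H) = 85 × (2.0000 − 1.4915) = 43.22 ms.

43 ms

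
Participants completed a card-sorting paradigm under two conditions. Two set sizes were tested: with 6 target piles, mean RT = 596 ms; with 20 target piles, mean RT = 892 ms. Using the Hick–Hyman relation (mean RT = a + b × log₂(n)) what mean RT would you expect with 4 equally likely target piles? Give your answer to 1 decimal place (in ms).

Fit slope and intercept:
  b = (892 − 596) / (log₂ 20 − log₂ 6) = 296 / (4.3219 − 2.5850) = 170.412 ms/bit
  a = 596 − 170.412 × 2.5850 = 155.491 ms
Then RT(4) = 155.491 + 170.412 × log₂ 4 = 155.491 + 170.412 × 2 ≈ 496.315 ms.

496.3 ms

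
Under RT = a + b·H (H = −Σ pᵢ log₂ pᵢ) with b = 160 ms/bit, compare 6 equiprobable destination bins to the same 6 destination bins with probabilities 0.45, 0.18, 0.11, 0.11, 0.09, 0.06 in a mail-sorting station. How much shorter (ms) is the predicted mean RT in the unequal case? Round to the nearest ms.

58 ms

The RT saving is b·ΔH. Equiprobable H₀ = log₂(6) = 2.5850 bits; with the given probabilities H = 2.2205 bits.
b·(H₀ − H) = 160 × (2.5850 − 2.2205) = 58.32 ms.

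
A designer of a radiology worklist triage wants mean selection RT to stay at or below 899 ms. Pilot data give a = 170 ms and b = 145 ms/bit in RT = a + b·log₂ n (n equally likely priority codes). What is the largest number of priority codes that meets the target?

145·log₂ n ≤ 899 − 170 = 729, giving log₂ n ≤ 5.0276 and n ≤ 32.618. The largest whole number is 32.

32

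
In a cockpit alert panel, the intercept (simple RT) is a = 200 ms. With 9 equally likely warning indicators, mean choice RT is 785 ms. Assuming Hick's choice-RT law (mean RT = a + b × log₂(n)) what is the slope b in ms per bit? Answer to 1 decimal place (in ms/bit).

9 alternatives carry log₂ 9 = 3.1699 bits; the choice cost is 785 − 200 = 585 ms, so b = 585/3.1699 = 184.547 ms/bit.

184.5 ms/bit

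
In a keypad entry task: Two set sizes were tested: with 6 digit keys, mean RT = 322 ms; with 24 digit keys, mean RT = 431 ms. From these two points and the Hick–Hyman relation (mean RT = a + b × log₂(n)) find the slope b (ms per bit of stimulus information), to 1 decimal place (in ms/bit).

54.5 ms/bit

The slope on a log₂ axis is (431 − 322) / (4.5850 − 2.5850) = 54.500 ms/bit.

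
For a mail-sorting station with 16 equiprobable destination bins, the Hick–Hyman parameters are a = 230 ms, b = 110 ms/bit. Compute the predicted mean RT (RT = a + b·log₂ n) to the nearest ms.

670 ms

log₂(16) = 4 bits, so RT = 230 + 110 × 4 ≈ 670.000 ms.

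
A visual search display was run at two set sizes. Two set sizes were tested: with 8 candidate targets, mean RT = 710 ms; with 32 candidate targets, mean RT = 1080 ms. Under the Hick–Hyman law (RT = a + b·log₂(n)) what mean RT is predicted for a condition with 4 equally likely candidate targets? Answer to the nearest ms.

Solve the two-equation system in a and b:
  b = (1080 − 710) / (log₂ 32 − log₂ 8) = 370 / (5 − 3) = 185 ms/bit
  a = 710 − 185 × 3 = 155 ms
Then RT(4) = 155 + 185 × log₂ 4 = 155 + 185 × 2 ≈ 525.000 ms.

525 ms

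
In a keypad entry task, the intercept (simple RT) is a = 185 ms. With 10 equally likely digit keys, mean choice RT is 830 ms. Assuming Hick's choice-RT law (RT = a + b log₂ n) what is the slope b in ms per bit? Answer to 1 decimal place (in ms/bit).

194.2 ms/bit

b = (830 − 185) / log₂(10) = 645 / 3.3219 = 194.164 ms/bit.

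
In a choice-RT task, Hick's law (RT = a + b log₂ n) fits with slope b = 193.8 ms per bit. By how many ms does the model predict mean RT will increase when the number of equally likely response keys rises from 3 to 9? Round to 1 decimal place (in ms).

307.2 ms

ΔRT = (a + b log₂ n₂) − (a + b log₂ n₁) = b·(log₂ n₂ − log₂ n₁).
log₂(9) − log₂(3) = 3.1699 − 1.5850 = 1.5850.
ΔRT = 193.8 × 1.5850 = 307.166 ms.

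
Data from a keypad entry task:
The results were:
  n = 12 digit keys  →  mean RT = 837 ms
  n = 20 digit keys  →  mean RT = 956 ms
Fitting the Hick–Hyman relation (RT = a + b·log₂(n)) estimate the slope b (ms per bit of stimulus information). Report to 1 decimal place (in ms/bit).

Slope: b = (956 − 837) / (log₂ 20 − log₂ 12) = 119/0.7370 = 161.473 ms/bit.

161.5 ms/bit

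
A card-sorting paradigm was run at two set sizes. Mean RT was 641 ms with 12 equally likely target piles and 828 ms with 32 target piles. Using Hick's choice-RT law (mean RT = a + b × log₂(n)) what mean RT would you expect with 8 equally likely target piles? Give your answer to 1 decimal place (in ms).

563.7 ms

RT is linear in log₂ n, so two points fix the line:
  b = (828 − 641) / (log₂ 32 − log₂ 12) = 187 / (5 − 3.5850) = 132.152 ms/bit
  a = 641 − 132.152 × 3.5850 = 167.240 ms
Then RT(8) = 167.240 + 132.152 × log₂ 8 = 167.240 + 132.152 × 3 ≈ 563.696 ms.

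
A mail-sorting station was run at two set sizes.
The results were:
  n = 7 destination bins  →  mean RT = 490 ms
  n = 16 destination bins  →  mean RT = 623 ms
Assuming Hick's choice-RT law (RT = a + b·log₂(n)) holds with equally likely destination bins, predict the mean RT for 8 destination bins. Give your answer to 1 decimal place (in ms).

Fit slope and intercept:
  b = (623 − 490) / (log₂ 16 − log₂ 7) = 133 / (4 − 2.8074) = 111.517 ms/bit
  a = 490 − 111.517 × 2.8074 = 176.933 ms
Then RT(8) = 176.933 + 111.517 × log₂ 8 = 176.933 + 111.517 × 3 ≈ 511.483 ms.

511.5 ms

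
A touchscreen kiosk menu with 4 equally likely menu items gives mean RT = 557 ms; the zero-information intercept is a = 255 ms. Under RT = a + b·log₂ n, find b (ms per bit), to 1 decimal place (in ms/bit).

151.0 ms/bit

log₂(4) = 2 bits.
b = (RT − a)/log₂ n = (557 − 255) / 2 = 151.000 ms/bit.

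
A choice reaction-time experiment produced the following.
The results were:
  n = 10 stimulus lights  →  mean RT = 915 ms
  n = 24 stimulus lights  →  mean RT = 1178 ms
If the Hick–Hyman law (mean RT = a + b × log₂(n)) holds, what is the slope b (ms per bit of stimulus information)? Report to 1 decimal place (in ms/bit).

208.2 ms/bit

Slope: b = (1178 − 915) / (log₂ 24 − log₂ 10) = 263/1.2630 = 208.229 ms/bit.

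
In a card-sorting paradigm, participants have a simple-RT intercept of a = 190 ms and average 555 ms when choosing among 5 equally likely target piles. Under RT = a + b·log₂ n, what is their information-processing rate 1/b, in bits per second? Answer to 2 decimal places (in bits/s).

Choice component = 555 − 190 = 365 ms over log₂(5) = 2.3219 bits.
b = 365 / 2.3219 = 157.197 ms/bit, so 1/b = 6.361 bits/s.

6.36 bits/s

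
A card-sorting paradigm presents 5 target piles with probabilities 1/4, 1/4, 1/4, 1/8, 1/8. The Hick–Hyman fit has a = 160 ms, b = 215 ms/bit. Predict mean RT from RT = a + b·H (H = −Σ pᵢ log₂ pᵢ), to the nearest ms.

644 ms

H = −Σ pᵢ log₂ pᵢ = 0.25·2 + 0.25·2 + 0.25·2 + 0.125·3 + 0.125·3 = 2.250 bits.
RT = 160 + 215 × 2.250 = 643.75 ms.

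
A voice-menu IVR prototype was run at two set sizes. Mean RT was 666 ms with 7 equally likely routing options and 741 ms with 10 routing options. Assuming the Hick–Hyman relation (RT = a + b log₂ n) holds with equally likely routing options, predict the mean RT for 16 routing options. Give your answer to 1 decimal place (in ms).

839.8 ms

RT is linear in log₂ n, so two points fix the line:
  b = (741 − 666) / (log₂ 10 − log₂ 7) = 75 / (3.3219 − 2.8074) = 145.752 ms/bit
  a = 666 − 145.752 × 2.8074 = 256.823 ms
Then RT(16) = 256.823 + 145.752 × log₂ 16 = 256.823 + 145.752 × 4 ≈ 839.830 ms.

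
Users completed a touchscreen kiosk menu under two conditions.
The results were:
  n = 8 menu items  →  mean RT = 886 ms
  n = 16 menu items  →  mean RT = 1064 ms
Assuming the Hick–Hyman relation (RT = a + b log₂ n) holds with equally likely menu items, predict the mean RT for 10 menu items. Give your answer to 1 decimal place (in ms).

Solve the two-equation system in a and b:
  b = (1064 − 886) / (log₂ 16 − log₂ 8) = 178 / (4 − 3) = 178.000 ms/bit
  a = 886 − 178.000 × 3 = 352.000 ms
Then RT(10) = 352.000 + 178.000 × log₂ 10 = 352.000 + 178.000 × 3.3219 ≈ 943.303 ms.

943.3 ms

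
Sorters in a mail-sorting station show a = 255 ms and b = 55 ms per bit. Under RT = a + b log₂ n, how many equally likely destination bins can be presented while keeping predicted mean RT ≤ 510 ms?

24

55·log₂ n ≤ 510 − 255 = 255, giving log₂ n ≤ 4.6364 and n ≤ 24.871. The largest whole number is 24.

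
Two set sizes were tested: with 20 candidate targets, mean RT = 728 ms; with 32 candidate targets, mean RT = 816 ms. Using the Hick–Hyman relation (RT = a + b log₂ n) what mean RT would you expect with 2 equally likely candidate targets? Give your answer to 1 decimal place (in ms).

RT is linear in log₂ n, so two points fix the line:
  b = (816 − 728) / (log₂ 32 − log₂ 20) = 88 / (5 − 4.3219) = 129.780 ms/bit
  a = 728 − 129.780 × 4.3219 = 167.101 ms
Then RT(2) = 167.101 + 129.780 × log₂ 2 = 167.101 + 129.780 × 1 ≈ 296.881 ms.

296.9 ms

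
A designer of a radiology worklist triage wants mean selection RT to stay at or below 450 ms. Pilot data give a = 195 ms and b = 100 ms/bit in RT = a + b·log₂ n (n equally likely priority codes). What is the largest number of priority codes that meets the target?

5

Information budget: (450 − 195)/100 = 2.5500 bits, so n ≤ 2^2.5500 = 5.856 → at most 5.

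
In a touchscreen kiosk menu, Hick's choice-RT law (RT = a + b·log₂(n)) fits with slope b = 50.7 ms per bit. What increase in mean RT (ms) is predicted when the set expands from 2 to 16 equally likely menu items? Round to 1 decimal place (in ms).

The intercept a cancels: ΔRT = b·(log₂ n₂ − log₂ n₁) = b·log₂(n₂/n₁).
log₂(16) − log₂(2) = log₂(16/2) = log₂(8) = 3.
ΔRT = 50.7 × 3.0000 = 152.100 ms.

152.1 ms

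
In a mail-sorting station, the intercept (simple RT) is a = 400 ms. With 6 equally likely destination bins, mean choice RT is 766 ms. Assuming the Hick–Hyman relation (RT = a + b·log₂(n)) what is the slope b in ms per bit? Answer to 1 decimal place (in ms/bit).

141.6 ms/bit

log₂(6) = 2.5850 bits.
b = (RT − a)/log₂ n = (766 − 400) / 2.5850 = 141.588 ms/bit.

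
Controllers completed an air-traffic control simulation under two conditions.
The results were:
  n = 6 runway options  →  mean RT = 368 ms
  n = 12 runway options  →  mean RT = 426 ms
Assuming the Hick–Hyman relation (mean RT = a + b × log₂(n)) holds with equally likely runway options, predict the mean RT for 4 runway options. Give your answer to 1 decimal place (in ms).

334.1 ms

With log₂ n on the abscissa the relation is linear; from the two conditions:
  b = (426 − 368) / (log₂ 12 − log₂ 6) = 58 / (3.5850 − 2.5850) = 58.000 ms/bit
  a = 368 − 58.000 × 2.5850 = 218.072 ms
Then RT(4) = 218.072 + 58.000 × log₂ 4 = 218.072 + 58.000 × 2 ≈ 334.072 ms.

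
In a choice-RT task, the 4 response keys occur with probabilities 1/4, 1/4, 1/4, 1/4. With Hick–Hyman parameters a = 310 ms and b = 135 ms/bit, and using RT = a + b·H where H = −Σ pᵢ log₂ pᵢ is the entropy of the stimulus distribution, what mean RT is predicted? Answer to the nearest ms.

Each term −pᵢ log₂ pᵢ: 0.25·2 + 0.25·2 + 0.25·2 + 0.25·2; summed, H = 2.000 bits.
Mean RT = a + bH = 310 + 135·2.000 = 580.00 ms.

580 ms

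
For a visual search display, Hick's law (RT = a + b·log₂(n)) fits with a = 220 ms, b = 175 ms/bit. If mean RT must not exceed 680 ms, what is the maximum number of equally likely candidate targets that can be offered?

175·log₂ n ≤ 680 − 220 = 460, giving log₂ n ≤ 2.6286 and n ≤ 6.184. The largest whole number is 6.

6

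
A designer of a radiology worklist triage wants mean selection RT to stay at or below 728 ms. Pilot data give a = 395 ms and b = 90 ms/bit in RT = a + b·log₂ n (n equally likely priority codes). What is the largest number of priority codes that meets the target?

12

Information budget: (728 − 395)/90 = 3.7000 bits, so n ≤ 2^3.7000 = 12.996 → at most 12.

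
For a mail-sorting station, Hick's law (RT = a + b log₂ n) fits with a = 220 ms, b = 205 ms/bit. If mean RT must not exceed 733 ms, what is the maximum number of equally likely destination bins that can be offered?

205·log₂ n ≤ 733 − 220 = 513, giving log₂ n ≤ 2.5024 and n ≤ 5.666. The largest whole number is 5.

5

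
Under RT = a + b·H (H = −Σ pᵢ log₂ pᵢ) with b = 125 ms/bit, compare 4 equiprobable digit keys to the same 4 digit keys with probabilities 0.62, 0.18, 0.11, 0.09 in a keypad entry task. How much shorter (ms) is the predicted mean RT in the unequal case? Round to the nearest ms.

The RT saving is b·ΔH. Equiprobable H₀ = log₂(4) = 2.0000 bits; with the given probabilities H = 1.5358 bits.
b·(H₀ − H) = 125 × (2.0000 − 1.5358) = 58.02 ms.

58 ms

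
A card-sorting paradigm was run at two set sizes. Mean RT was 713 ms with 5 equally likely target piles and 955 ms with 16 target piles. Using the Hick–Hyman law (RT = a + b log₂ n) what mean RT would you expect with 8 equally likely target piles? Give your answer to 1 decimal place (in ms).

Solve the two-equation system in a and b:
  b = (955 − 713) / (log₂ 16 − log₂ 5) = 242 / (4 − 2.3219) = 144.213 ms/bit
  a = 713 − 144.213 × 2.3219 = 378.147 ms
Then RT(8) = 378.147 + 144.213 × log₂ 8 = 378.147 + 144.213 × 3 ≈ 810.787 ms.

810.8 ms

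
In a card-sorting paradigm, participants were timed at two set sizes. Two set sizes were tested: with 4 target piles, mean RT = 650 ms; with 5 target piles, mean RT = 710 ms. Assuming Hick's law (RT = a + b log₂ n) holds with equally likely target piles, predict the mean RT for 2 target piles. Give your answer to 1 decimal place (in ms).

Fit slope and intercept:
  b = (710 − 650) / (log₂ 5 − log₂ 4) = 60 / (2.3219 − 2) = 186.377 ms/bit
  a = 650 − 186.377 × 2 = 277.246 ms
Then RT(2) = 277.246 + 186.377 × log₂ 2 = 277.246 + 186.377 × 1 ≈ 463.623 ms.

463.6 ms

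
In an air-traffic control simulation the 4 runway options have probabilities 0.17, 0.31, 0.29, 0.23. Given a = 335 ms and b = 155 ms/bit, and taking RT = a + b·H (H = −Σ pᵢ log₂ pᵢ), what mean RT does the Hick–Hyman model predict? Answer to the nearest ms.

639 ms

Entropy contributions −pᵢ log₂ pᵢ: 0.4346, 0.5238, 0.5179, 0.4877; sum H = 1.9640 bits.
RT = a + bH = 335 + 155·1.9640 = 639.41 ms.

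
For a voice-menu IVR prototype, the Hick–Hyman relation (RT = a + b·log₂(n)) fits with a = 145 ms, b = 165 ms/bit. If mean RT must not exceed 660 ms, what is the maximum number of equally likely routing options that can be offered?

Set 145 + 165·log₂ n ≤ 660 → log₂ n ≤ (660 − 145)/165 = 3.1212.
So n ≤ 2^3.1212 = 8.701; the largest integer n is 8.

8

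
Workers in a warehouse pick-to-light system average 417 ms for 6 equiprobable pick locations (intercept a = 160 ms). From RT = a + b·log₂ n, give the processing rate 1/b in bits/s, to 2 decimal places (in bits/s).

b = (417 − 160)/log₂ 6 = 257/2.5850 = 99.421 ms per bit = 0.09942 s/bit; the reciprocal is 10.058 bits/s.

10.06 bits/s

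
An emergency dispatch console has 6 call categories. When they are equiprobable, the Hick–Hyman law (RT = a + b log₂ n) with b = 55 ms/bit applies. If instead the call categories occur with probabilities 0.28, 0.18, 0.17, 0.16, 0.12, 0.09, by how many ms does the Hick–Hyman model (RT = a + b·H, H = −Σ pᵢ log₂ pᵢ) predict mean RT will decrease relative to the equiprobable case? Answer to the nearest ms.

Equiprobable entropy H₀ = log₂ 6 = 2.5850 bits.
Skewed entropy H = −Σ pᵢ log₂ pᵢ = 2.4969 bits.
ΔRT = b·(H₀ − H) = 55 × 0.0881 = 4.85 ms.

5 ms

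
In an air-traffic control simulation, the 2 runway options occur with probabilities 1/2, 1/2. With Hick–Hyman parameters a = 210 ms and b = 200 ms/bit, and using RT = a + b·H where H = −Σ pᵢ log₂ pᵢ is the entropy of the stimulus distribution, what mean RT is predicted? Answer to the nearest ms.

410 ms

H = −Σ pᵢ log₂ pᵢ = 0.5·1 + 0.5·1 = 1.000 bits.
RT = 210 + 200 × 1.000 = 410.00 ms.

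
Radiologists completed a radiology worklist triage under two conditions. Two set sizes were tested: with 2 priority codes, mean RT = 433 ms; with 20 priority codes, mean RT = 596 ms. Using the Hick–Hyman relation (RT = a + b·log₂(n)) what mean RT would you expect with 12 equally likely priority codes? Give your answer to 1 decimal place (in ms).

559.8 ms

With log₂ n on the abscissa the relation is linear; from the two conditions:
  b = (596 − 433) / (log₂ 20 − log₂ 2) = 163 / (4.3219 − 1) = 49.068 ms/bit
  a = 433 − 49.068 × 1 = 383.932 ms
Then RT(12) = 383.932 + 49.068 × log₂ 12 = 383.932 + 49.068 × 3.5850 ≈ 559.839 ms.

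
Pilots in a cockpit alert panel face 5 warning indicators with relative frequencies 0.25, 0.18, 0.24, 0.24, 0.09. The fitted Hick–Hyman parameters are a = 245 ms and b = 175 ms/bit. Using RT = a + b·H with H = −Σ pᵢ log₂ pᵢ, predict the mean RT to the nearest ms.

H = 0.25·log₂(1/0.25) + 0.18·log₂(1/0.18) + 0.24·log₂(1/0.24) + 0.24·log₂(1/0.24) + 0.09·log₂(1/0.09) = 2.2462 bits.
RT = 245 + 175 × 2.2462 = 638.09 ms.

638 ms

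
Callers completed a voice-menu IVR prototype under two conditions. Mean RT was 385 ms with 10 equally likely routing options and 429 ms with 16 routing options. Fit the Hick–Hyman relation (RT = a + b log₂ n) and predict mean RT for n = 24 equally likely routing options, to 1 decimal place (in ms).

With log₂ n on the abscissa the relation is linear; from the two conditions:
  b = (429 − 385) / (log₂ 16 − log₂ 10) = 44 / (4 − 3.3219) = 64.890 ms/bit
  a = 385 − 64.890 × 3.3219 = 169.441 ms
Then RT(24) = 169.441 + 64.890 × log₂ 24 = 169.441 + 64.890 × 4.5850 ≈ 466.958 ms.

467.0 ms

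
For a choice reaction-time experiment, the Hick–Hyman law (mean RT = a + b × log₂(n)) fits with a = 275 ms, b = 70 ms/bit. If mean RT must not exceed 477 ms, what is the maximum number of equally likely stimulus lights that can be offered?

Information budget: (477 − 275)/70 = 2.8857 bits, so n ≤ 2^2.8857 = 7.391 → at most 7.

7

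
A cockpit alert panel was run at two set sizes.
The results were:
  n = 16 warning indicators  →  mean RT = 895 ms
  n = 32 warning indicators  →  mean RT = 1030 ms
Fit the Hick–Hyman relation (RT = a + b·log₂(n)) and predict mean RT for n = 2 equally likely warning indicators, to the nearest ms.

490 ms

RT is linear in log₂ n, so two points fix the line:
  b = (1030 − 895) / (log₂ 32 − log₂ 16) = 135 / (5 − 4) = 135 ms/bit
  a = 895 − 135 × 4 = 355 ms
Then RT(2) = 355 + 135 × log₂ 2 = 355 + 135 × 1 ≈ 490.000 ms.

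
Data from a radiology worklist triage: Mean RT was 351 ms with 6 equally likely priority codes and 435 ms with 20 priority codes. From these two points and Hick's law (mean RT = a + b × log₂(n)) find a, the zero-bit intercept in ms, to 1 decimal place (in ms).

226.0 ms

The slope on a log₂ axis is (435 − 351) / (4.3219 − 2.5850) = 48.360 ms/bit.
a = RT₁ − b·log₂ n₁ = 351 − 48.360 × 2.5850 = 225.991 ms.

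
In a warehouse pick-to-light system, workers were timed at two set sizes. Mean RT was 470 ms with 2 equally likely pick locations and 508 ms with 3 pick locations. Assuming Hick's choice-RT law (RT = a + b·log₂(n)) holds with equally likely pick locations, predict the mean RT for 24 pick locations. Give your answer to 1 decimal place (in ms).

RT is linear in log₂ n, so two points fix the line:
  b = (508 − 470) / (log₂ 3 − log₂ 2) = 38 / (1.5850 − 1) = 64.961 ms/bit
  a = 470 − 64.961 × 1 = 405.039 ms
Then RT(24) = 405.039 + 64.961 × log₂ 24 = 405.039 + 64.961 × 4.5850 ≈ 702.884 ms.

702.9 ms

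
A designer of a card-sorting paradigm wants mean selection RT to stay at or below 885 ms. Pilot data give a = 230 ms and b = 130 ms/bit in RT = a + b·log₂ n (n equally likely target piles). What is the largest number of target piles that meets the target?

130·log₂ n ≤ 885 − 230 = 655, giving log₂ n ≤ 5.0385 and n ≤ 32.865. The largest whole number is 32.

32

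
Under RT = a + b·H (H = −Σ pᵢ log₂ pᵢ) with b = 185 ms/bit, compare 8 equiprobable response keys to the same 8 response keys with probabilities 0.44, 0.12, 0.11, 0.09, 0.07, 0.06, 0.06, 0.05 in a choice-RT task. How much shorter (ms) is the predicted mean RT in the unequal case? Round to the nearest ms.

The RT saving is b·ΔH. Equiprobable H₀ = log₂(8) = 3.0000 bits; with the given probabilities H = 2.5229 bits.
b·(H₀ − H) = 185 × (3.0000 − 2.5229) = 88.27 ms.

88 ms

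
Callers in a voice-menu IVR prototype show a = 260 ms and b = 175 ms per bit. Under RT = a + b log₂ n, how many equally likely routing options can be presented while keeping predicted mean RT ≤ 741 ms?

Set 260 + 175·log₂ n ≤ 741 → log₂ n ≤ (741 − 260)/175 = 2.7486.
So n ≤ 2^2.7486 = 6.721; the largest integer n is 6.

6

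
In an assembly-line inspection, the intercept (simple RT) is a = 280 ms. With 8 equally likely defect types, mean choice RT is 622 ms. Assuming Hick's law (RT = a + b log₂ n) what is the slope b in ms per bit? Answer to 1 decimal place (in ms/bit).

8 alternatives carry log₂ 8 = 3 bits; the choice cost is 622 − 280 = 342 ms, so b = 342/3 = 114.000 ms/bit.

114.0 ms/bit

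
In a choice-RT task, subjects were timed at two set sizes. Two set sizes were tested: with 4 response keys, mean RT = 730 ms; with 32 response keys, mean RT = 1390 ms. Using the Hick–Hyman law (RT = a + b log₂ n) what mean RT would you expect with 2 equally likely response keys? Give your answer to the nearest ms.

510 ms

Solve the two-equation system in a and b:
  b = (1390 − 730) / (log₂ 32 − log₂ 4) = 660 / (5 − 2) = 220 ms/bit
  a = 730 − 220 × 2 = 290 ms
Then RT(2) = 290 + 220 × log₂ 2 = 290 + 220 × 1 ≈ 510.000 ms.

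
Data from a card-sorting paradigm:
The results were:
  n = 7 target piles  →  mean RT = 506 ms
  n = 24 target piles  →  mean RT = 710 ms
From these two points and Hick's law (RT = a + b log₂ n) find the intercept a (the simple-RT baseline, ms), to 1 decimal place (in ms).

Slope: b = (710 − 506) / (log₂ 24 − log₂ 7) = 204/1.7776 = 114.761 ms/bit.
Intercept: a = 506 − 114.761·log₂(7) = 183.825 ms.

183.8 ms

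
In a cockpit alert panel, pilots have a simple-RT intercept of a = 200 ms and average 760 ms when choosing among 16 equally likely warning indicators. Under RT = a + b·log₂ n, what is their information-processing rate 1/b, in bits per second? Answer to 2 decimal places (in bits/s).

7.14 bits/s

Choice component = 760 − 200 = 560 ms over log₂(16) = 4 bits.
b = 560 / 4 = 140.000 ms/bit, so 1/b = 7.143 bits/s.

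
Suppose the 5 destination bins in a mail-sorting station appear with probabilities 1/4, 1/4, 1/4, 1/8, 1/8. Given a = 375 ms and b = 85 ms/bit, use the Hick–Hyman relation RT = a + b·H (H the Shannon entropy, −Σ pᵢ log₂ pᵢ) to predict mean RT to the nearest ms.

H = −Σ pᵢ log₂ pᵢ = 0.25·2 + 0.25·2 + 0.25·2 + 0.125·3 + 0.125·3 = 2.250 bits.
RT = 375 + 85 × 2.250 = 566.25 ms.

566 ms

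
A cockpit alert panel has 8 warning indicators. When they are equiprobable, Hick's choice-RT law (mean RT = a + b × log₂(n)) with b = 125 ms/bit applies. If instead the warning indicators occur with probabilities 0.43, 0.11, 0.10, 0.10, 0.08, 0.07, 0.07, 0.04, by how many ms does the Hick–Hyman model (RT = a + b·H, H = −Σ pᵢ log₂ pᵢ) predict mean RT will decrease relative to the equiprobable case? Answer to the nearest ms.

The RT saving is b·ΔH. Equiprobable H₀ = log₂(8) = 3.0000 bits; with the given probabilities H = 2.5526 bits.
b·(H₀ − H) = 125 × (3.0000 − 2.5526) = 55.92 ms.

56 ms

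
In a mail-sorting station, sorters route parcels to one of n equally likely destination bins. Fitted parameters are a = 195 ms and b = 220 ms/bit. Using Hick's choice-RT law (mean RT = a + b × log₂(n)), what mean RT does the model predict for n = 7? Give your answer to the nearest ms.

log₂(7) = 2.8074 bits, so RT = 195 + 220 × 2.8074 ≈ 812.618 ms.

813 ms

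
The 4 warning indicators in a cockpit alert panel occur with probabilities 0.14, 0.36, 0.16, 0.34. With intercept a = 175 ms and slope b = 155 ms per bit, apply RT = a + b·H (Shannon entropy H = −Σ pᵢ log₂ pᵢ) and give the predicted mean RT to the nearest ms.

466 ms

Entropy contributions −pᵢ log₂ pᵢ: 0.3971, 0.5306, 0.4230, 0.5292; sum H = 1.8799 bits.
RT = a + bH = 175 + 155·1.8799 = 466.39 ms.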